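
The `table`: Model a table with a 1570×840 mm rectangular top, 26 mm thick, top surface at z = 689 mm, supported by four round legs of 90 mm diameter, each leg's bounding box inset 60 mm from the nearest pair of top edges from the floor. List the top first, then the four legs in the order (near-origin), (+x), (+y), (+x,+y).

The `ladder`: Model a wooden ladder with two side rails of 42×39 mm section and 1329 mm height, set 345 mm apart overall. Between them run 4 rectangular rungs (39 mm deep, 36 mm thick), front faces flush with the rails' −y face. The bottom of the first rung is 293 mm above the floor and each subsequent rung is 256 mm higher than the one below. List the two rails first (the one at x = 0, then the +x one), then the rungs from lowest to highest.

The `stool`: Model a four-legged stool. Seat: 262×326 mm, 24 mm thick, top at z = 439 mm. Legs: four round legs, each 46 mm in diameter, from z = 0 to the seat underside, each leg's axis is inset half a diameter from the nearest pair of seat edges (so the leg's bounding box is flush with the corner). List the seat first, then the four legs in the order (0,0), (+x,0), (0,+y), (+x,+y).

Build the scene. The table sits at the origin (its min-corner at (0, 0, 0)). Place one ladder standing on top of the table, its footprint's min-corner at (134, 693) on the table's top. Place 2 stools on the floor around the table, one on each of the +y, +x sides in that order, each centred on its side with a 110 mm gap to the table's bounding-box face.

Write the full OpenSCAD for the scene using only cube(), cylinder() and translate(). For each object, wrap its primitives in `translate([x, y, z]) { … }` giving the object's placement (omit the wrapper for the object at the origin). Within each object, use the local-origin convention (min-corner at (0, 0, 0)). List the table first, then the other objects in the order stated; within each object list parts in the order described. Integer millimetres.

translate([0, 0, 663]) cube([1570, 840, 26]);
translate([105, 105, 0]) cylinder(h = 663, r = 45);
translate([1465, 105, 0]) cylinder(h = 663, r = 45);
translate([105, 735, 0]) cylinder(h = 663, r = 45);
translate([1465, 735, 0]) cylinder(h = 663, r = 45);
translate([134, 693, 689]) {
  cube([42, 39, 1329]);
  translate([303, 0, 0]) cube([42, 39, 1329]);
  translate([42, 0, 293]) cube([261, 39, 36]);
  translate([42, 0, 549]) cube([261, 39, 36]);
  translate([42, 0, 805]) cube([261, 39, 36]);
  translate([42, 0, 1061]) cube([261, 39, 36]);
}
translate([654, 950, 0]) {
  translate([0, 0, 415]) cube([262, 326, 24]);
  translate([23, 23, 0]) cylinder(h = 415, r = 23);
  translate([239, 23, 0]) cylinder(h = 415, r = 23);
  translate([23, 303, 0]) cylinder(h = 415, r = 23);
  translate([239, 303, 0]) cylinder(h = 415, r = 23);
}
translate([1680, 257, 0]) {
  translate([0, 0, 415]) cube([262, 326, 24]);
  translate([23, 23, 0]) cylinder(h = 415, r = 23);
  translate([239, 23, 0]) cylinder(h = 415, r = 23);
  translate([23, 303, 0]) cylinder(h = 415, r = 23);
  translate([239, 303, 0]) cylinder(h = 415, r = 23);
}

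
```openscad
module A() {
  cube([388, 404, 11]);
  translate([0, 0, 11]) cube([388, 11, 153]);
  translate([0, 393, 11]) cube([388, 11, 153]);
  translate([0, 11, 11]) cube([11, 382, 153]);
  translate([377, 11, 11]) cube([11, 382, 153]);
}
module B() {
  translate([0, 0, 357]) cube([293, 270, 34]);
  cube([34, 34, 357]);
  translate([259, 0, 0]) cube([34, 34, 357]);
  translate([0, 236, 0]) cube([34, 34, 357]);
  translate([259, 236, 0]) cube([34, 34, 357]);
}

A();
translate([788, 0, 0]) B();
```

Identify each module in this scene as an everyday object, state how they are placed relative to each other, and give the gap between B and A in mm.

A is an open box. B is a stool. The stool is on the floor beside the open box on its +x side. The gap between the stool and the open box is 400 mm.

The stool's nearest face is 400 mm from the open box's +x face.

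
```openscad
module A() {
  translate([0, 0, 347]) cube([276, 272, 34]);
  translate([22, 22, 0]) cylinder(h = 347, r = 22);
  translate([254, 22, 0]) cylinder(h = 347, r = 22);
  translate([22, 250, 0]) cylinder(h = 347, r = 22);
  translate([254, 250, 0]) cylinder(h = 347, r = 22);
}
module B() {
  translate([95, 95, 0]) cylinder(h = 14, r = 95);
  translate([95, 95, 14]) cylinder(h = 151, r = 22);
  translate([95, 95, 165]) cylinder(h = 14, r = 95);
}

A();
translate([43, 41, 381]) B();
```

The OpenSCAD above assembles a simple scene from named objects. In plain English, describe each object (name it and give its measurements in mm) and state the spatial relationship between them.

A is a simple wooden stool: a rectangular seat 276 mm (x) by 272 mm (y), 34 mm thick, top face at z = 381 mm, on four round legs, each 44 mm in diameter. The legs rest on z = 0, each leg's axis is inset half a diameter from the nearest pair of seat edges (so the leg's bounding box is flush with the corner).

B is a spool: two coaxial disc flanges of radius 95 mm and thickness 14 mm, joined by a core cylinder of radius 22 mm and height 151 mm. The lower flange rests on z = 0 and the three cylinders share a vertical axis.

The spool is on top of the stool, centred.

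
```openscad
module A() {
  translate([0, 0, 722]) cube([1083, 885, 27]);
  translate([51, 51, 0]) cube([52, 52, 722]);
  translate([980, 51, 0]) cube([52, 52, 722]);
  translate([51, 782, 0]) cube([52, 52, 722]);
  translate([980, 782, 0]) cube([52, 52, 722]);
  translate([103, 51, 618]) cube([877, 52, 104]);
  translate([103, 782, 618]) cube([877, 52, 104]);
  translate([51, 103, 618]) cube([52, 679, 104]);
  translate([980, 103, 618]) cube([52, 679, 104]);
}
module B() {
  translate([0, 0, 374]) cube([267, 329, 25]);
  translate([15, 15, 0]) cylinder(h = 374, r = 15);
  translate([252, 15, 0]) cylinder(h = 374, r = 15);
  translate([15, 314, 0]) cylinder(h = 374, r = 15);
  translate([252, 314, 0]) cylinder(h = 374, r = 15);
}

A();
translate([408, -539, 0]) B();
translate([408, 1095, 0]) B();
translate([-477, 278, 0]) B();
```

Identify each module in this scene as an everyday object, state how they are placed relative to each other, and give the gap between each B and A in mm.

A is a table. B is a stool. Three stools sit around the table at the −y, +y, −x sides. The gap between each stool and the table is 210 mm.

Each stool's nearest face is 210 mm from the table's bounding box.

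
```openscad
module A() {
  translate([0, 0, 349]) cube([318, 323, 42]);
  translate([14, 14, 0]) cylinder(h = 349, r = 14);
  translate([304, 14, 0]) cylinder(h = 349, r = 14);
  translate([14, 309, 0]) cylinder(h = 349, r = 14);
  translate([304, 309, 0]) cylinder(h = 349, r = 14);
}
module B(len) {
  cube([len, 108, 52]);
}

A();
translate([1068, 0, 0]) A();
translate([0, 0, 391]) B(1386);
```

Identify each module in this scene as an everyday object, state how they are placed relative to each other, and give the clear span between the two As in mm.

Second stool starts at x = 1068; first ends at x = 318; clear span = 1068 − 318 = 750 mm.

A is a stool. B is a beam. A beam spans the tops of two stools. The clear span between the two stools is 750 mm.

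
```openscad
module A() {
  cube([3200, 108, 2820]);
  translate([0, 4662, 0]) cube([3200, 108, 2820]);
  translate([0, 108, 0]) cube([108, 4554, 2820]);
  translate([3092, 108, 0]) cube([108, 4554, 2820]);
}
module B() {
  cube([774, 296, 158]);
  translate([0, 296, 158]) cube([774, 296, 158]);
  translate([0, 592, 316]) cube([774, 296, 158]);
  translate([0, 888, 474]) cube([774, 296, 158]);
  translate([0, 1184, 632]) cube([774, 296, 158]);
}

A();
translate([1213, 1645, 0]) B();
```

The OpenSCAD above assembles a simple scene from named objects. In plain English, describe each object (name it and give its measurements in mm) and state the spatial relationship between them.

A is a box-shaped house frame (walls only): outside footprint 3200×4770 mm, wall height 2820 mm, wall thickness 108 mm. The two y-facing walls run the full x-width; the two x-facing walls fit between the inner faces of the y-facing walls.

B is a straight staircase of 5 solid steps. Each step is 774 mm wide (x), 296 mm deep (y, the going) and 158 mm tall (the rise). The first step rests on the floor; each subsequent step sits one going further in +y and one rise higher in +z, directly behind and above the previous step with no overlap.

The staircase sits inside the house frame, centred.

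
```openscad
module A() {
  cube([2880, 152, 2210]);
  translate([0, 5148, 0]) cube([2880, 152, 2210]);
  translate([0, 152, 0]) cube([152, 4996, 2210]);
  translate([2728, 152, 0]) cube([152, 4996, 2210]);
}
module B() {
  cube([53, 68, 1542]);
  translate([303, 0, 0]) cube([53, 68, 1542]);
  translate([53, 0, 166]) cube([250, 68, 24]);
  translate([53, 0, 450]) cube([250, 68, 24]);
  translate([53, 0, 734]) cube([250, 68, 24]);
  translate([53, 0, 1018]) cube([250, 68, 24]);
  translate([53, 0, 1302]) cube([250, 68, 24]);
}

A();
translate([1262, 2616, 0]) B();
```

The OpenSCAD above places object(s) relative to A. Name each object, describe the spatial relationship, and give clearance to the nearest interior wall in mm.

Clearances: x = 1110, y = 2464; minimum 1110 mm.

A is a house frame. B is a ladder. The ladder sits inside the house frame, centred. The clearance to the nearest interior wall is 1110 mm.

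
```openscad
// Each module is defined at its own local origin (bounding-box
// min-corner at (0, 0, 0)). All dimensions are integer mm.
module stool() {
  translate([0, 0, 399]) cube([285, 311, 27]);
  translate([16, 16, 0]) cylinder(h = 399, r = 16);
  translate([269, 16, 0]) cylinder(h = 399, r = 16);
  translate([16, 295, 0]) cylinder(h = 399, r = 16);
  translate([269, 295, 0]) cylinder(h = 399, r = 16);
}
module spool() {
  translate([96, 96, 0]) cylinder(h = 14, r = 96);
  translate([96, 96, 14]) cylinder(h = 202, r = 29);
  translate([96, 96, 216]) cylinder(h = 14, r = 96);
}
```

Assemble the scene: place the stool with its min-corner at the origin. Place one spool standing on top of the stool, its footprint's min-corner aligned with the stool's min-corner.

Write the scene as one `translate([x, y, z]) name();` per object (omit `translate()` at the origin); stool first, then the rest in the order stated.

stool();
translate([0, 0, 426]) spool();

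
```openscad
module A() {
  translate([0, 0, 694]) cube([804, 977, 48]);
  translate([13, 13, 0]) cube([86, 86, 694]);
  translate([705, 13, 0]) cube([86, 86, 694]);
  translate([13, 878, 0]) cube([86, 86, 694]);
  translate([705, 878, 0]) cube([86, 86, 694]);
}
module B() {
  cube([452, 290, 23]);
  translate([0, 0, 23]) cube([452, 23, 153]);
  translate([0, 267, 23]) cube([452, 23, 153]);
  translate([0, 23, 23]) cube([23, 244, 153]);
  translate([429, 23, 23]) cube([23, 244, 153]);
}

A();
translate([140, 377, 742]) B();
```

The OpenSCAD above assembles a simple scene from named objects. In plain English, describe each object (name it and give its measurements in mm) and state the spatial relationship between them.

A is a table: top 804 mm (x) × 977 mm (y), 48 mm thick, upper face at z = 742 mm, on four 86×86 mm square legs, each inset 13 mm from the nearest pair of top edges, running from z = 0 to the bottom of the top.

B is an open-topped rectangular box: outside dimensions 452×290×176 mm, with a uniform wall and base thickness of 23 mm. The base is a full 452×290 slab on the floor; four walls sit on top of the base. The front and back walls (the −y and +y sides) span the full width; the two side walls fit between them.

The open box is on top of the table.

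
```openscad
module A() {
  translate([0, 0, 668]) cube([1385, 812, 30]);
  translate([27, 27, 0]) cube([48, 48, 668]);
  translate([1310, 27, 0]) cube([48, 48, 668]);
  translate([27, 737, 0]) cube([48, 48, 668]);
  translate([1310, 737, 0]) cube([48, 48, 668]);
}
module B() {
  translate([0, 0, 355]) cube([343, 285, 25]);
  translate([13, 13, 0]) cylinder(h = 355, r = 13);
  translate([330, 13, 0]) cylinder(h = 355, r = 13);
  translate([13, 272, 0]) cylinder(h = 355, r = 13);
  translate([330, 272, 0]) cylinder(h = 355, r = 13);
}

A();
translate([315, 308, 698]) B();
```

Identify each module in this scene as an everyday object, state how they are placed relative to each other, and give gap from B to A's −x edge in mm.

The stool's min-x is at 315; the table's min-x is 0; gap = 315 mm.

A is a table. B is a stool. The stool is on top of the table. The gap from the stool to the table's −x edge is 315 mm.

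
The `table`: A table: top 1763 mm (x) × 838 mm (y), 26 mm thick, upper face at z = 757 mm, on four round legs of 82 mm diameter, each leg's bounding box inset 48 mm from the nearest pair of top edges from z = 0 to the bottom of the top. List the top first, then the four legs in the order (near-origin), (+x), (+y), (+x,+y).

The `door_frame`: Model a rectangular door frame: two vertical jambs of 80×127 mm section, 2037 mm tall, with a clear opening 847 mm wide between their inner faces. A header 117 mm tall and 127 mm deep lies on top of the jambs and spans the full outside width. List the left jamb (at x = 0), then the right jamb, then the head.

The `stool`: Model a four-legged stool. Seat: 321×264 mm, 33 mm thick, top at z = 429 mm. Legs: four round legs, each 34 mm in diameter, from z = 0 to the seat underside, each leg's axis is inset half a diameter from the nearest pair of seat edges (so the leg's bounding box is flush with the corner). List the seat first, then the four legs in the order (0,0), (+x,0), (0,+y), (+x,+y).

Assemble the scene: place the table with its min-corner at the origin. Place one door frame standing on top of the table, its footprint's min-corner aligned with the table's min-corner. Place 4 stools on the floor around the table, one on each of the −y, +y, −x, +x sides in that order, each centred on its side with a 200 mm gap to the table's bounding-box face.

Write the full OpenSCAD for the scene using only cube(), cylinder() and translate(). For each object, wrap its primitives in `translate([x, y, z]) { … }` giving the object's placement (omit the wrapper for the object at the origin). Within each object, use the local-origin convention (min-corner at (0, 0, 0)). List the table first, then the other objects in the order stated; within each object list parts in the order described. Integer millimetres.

translate([0, 0, 731]) cube([1763, 838, 26]);
translate([89, 89, 0]) cylinder(h = 731, r = 41);
translate([1674, 89, 0]) cylinder(h = 731, r = 41);
translate([89, 749, 0]) cylinder(h = 731, r = 41);
translate([1674, 749, 0]) cylinder(h = 731, r = 41);
translate([0, 0, 757]) {
  cube([80, 127, 2037]);
  translate([927, 0, 0]) cube([80, 127, 2037]);
  translate([0, 0, 2037]) cube([1007, 127, 117]);
}
translate([721, -464, 0]) {
  translate([0, 0, 396]) cube([321, 264, 33]);
  translate([17, 17, 0]) cylinder(h = 396, r = 17);
  translate([304, 17, 0]) cylinder(h = 396, r = 17);
  translate([17, 247, 0]) cylinder(h = 396, r = 17);
  translate([304, 247, 0]) cylinder(h = 396, r = 17);
}
translate([721, 1038, 0]) {
  translate([0, 0, 396]) cube([321, 264, 33]);
  translate([17, 17, 0]) cylinder(h = 396, r = 17);
  translate([304, 17, 0]) cylinder(h = 396, r = 17);
  translate([17, 247, 0]) cylinder(h = 396, r = 17);
  translate([304, 247, 0]) cylinder(h = 396, r = 17);
}
translate([-521, 287, 0]) {
  translate([0, 0, 396]) cube([321, 264, 33]);
  translate([17, 17, 0]) cylinder(h = 396, r = 17);
  translate([304, 17, 0]) cylinder(h = 396, r = 17);
  translate([17, 247, 0]) cylinder(h = 396, r = 17);
  translate([304, 247, 0]) cylinder(h = 396, r = 17);
}
translate([1963, 287, 0]) {
  translate([0, 0, 396]) cube([321, 264, 33]);
  translate([17, 17, 0]) cylinder(h = 396, r = 17);
  translate([304, 17, 0]) cylinder(h = 396, r = 17);
  translate([17, 247, 0]) cylinder(h = 396, r = 17);
  translate([304, 247, 0]) cylinder(h = 396, r = 17);
}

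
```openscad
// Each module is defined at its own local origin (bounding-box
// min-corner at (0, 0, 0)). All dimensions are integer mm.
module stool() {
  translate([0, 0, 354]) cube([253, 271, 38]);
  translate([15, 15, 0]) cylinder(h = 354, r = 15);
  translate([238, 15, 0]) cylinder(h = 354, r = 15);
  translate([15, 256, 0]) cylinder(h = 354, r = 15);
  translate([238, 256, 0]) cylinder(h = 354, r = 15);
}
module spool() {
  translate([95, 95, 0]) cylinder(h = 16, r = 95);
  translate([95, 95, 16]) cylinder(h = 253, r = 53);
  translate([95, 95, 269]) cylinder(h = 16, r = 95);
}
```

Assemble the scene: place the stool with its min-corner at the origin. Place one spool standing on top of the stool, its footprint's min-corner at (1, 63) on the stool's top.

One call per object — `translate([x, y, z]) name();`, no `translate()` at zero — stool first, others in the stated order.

stool();
translate([1, 63, 392]) spool();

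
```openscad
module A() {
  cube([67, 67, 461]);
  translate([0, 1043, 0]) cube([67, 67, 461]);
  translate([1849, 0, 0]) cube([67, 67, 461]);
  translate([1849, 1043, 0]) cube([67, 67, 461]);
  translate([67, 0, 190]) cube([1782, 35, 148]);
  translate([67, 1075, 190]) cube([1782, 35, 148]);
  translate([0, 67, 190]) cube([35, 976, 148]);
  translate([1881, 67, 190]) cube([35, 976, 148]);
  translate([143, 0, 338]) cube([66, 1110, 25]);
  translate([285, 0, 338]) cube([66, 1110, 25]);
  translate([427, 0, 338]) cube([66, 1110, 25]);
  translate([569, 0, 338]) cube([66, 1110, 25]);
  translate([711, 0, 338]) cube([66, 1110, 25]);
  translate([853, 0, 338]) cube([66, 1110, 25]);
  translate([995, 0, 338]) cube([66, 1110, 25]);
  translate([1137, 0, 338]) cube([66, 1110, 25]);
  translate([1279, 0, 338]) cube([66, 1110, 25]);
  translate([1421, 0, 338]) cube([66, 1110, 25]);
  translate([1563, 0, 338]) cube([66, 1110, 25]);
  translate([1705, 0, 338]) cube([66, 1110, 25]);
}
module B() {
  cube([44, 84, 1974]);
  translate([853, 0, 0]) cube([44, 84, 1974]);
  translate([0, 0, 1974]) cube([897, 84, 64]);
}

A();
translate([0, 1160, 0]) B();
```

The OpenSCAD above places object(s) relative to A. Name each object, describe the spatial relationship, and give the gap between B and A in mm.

A is a bed frame. B is a door frame. The door frame is on the floor beside the bed frame on its +y side. The gap between the door frame and the bed frame is 50 mm.

The door frame's nearest face is 50 mm from the bed frame's +y face.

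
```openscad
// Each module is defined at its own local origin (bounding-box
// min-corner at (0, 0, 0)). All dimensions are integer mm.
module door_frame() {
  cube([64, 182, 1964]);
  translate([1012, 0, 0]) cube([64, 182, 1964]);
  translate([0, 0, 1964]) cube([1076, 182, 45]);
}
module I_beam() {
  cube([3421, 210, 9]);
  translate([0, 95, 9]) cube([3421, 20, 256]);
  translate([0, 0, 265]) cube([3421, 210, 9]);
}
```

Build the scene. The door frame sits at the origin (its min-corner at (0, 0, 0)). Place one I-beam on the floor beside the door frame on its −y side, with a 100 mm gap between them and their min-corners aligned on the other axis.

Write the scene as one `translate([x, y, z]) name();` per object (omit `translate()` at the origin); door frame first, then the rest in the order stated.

door_frame();
translate([0, -310, 0]) I_beam();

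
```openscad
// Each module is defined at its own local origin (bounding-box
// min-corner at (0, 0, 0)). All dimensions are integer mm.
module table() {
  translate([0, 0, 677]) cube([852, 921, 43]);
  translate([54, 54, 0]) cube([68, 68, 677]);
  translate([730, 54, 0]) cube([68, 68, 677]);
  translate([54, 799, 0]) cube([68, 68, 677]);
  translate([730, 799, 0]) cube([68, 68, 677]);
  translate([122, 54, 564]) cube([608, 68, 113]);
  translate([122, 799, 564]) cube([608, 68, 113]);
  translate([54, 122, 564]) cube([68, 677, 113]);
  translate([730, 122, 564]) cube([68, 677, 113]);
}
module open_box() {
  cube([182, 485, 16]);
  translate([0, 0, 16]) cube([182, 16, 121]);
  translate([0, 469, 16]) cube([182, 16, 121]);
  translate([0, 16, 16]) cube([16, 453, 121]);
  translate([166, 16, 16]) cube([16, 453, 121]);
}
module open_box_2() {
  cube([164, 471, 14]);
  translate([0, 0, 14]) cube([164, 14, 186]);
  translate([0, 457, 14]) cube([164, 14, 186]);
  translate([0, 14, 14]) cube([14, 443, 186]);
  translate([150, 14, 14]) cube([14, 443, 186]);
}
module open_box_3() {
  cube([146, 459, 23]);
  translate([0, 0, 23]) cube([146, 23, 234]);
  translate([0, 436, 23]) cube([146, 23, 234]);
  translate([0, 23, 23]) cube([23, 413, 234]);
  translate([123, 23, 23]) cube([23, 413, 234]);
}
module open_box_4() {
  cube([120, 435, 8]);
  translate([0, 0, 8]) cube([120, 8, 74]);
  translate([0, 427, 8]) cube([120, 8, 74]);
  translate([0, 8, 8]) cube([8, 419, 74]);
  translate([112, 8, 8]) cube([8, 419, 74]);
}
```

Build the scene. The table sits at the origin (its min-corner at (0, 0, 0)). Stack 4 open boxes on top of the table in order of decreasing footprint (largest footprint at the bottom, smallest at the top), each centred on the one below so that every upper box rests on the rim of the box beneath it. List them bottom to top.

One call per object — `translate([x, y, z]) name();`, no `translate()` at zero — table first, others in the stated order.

table();
translate([335, 218, 720]) open_box();
translate([344, 225, 857]) open_box_2();
translate([353, 231, 1057]) open_box_3();
translate([366, 243, 1314]) open_box_4();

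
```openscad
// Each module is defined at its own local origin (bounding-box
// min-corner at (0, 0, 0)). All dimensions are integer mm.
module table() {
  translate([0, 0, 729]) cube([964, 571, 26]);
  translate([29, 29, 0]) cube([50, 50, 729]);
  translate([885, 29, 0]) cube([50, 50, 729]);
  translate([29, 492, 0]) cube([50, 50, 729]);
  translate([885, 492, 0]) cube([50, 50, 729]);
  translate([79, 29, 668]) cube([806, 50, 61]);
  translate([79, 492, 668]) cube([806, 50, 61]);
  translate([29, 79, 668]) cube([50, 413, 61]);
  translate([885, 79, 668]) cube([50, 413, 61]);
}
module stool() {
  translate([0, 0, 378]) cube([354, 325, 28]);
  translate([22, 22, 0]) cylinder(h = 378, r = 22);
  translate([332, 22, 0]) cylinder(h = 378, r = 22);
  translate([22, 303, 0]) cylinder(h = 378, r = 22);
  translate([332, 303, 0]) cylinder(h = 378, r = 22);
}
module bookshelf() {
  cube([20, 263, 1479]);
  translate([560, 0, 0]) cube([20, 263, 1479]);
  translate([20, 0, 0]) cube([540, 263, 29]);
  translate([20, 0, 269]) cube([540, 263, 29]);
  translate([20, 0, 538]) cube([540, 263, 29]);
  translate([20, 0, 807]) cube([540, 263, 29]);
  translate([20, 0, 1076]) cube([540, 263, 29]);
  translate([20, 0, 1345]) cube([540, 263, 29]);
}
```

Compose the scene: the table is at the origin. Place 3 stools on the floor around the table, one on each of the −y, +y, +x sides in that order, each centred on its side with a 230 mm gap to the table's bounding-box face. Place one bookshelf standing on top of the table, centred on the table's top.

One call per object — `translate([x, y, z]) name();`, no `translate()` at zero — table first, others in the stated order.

table();
translate([305, -555, 0]) stool();
translate([305, 801, 0]) stool();
translate([1194, 123, 0]) stool();
translate([192, 154, 755]) bookshelf();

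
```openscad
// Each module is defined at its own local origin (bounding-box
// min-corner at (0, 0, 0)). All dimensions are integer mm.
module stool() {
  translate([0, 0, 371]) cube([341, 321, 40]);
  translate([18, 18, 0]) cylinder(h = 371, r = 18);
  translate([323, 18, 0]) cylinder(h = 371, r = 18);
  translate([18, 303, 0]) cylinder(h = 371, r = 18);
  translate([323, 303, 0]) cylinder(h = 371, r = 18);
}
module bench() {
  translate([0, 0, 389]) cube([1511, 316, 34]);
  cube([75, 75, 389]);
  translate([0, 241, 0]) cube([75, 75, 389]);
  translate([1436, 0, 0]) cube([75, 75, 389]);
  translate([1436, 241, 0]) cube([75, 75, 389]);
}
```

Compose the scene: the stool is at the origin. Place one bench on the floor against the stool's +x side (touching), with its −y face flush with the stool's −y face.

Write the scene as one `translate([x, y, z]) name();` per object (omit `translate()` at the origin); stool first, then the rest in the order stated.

stool();
translate([341, 0, 0]) bench();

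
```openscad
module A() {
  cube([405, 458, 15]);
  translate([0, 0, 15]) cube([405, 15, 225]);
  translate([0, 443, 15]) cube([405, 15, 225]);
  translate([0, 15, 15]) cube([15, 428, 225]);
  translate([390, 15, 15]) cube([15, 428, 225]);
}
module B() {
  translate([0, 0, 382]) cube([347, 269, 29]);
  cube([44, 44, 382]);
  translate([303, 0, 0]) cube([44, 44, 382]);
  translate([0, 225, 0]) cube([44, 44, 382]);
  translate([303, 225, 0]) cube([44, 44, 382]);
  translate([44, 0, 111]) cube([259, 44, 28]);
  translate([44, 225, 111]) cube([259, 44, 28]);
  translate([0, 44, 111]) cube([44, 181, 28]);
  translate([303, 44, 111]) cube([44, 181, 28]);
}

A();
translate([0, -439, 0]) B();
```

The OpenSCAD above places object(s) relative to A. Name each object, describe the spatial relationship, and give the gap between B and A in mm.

A is an open box. B is a stool. The stool is on the floor beside the open box on its −y side. The gap between the stool and the open box is 170 mm.

The stool's nearest face is 170 mm from the open box's −y face.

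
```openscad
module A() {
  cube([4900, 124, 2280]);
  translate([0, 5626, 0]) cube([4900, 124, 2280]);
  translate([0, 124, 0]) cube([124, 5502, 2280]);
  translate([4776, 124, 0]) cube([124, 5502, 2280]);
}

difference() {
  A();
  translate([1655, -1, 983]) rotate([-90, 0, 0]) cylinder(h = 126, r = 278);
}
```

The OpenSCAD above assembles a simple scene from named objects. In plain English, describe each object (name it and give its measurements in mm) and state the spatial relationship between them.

A is a box-shaped house frame (walls only): outside footprint 4900×5750 mm, wall height 2280 mm, wall thickness 124 mm. The two y-facing walls run the full x-width; the two x-facing walls fit between the inner faces of the y-facing walls.

The house frame has a circular hole of radius 278 mm through its front wall, centred at (x = 1655, z = 983).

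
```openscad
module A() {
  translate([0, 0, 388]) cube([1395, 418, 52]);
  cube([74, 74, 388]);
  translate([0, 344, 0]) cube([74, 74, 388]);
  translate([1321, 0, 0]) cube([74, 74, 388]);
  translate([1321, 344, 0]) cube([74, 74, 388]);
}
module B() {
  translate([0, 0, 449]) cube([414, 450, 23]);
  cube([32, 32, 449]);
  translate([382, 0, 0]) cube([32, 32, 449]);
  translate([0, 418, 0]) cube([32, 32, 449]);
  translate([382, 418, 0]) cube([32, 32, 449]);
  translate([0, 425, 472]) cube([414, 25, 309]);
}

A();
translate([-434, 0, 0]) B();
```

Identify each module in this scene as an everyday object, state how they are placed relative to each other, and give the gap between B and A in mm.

A is a bench. B is a chair. The chair is on the floor beside the bench on its −x side. The gap between the chair and the bench is 20 mm.

The chair's nearest face is 20 mm from the bench's −x face.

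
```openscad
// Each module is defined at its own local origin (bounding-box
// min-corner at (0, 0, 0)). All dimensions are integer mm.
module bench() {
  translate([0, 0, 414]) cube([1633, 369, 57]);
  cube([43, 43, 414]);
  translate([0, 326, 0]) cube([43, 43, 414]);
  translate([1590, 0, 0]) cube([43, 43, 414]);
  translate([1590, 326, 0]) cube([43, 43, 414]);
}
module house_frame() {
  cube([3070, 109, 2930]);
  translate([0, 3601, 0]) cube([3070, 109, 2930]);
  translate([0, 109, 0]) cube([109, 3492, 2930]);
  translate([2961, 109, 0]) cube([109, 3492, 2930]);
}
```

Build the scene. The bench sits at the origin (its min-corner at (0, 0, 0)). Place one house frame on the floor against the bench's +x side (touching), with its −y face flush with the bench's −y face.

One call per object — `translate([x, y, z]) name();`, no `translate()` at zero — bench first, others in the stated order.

bench();
translate([1633, 0, 0]) house_frame();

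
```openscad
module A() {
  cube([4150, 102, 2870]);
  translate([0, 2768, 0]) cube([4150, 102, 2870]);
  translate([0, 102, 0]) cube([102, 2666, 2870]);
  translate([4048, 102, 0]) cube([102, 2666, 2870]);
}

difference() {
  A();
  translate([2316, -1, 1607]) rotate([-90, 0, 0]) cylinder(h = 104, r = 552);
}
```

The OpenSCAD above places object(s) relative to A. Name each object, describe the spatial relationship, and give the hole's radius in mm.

A is a house frame. The house frame has a circular hole through its front wall. The hole's radius is 552 mm.

The subtracted cylinder has r = 552 mm.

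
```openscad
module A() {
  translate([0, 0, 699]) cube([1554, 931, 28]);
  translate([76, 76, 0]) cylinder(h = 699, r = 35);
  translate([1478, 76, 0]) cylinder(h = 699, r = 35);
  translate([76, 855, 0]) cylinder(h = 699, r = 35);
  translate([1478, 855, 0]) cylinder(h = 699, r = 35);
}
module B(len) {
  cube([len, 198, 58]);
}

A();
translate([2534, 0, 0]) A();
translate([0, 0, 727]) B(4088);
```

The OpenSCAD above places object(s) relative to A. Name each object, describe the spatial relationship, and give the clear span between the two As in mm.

Second table starts at x = 2534; first ends at x = 1554; clear span = 2534 − 1554 = 980 mm.

A is a table. B is a beam. A beam spans the tops of two tables. The clear span between the two tables is 980 mm.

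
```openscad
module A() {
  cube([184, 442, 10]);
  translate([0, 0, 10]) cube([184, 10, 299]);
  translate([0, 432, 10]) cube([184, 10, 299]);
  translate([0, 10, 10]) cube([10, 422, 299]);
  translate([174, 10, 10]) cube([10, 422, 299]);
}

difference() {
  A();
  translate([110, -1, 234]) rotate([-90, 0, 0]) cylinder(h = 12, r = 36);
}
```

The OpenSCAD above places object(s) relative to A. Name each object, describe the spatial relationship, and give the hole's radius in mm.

The subtracted cylinder has r = 36 mm.

A is an open box. The open box has a circular hole through its front wall. The hole's radius is 36 mm.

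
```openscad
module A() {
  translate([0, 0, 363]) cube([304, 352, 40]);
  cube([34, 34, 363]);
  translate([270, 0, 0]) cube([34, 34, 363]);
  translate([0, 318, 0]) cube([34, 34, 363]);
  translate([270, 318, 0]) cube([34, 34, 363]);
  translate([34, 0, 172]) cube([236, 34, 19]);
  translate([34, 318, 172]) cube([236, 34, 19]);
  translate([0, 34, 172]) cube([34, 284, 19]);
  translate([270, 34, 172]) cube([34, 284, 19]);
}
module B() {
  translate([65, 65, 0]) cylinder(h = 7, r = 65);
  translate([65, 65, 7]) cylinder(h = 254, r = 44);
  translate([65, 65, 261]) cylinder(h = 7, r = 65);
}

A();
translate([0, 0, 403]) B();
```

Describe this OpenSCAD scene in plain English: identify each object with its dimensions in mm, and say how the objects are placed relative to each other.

A is a simple wooden stool: a rectangular seat 304 mm (x) by 352 mm (y), 40 mm thick, top face at z = 403 mm, on four square legs, each 34×34 mm in cross-section. The legs rest on z = 0, each flush with a corner of the seat. Four stretchers, 34 mm wide and 19 mm tall, connect adjacent legs with their undersides at z = 172 mm, each running between the inner faces of the legs it joins and aligned with the legs' outer faces on the other axis.

B is a spool: two coaxial disc flanges of radius 65 mm and thickness 7 mm, joined by a core cylinder of radius 44 mm and height 254 mm. The lower flange rests on z = 0 and the three cylinders share a vertical axis.

The spool is on top of the stool.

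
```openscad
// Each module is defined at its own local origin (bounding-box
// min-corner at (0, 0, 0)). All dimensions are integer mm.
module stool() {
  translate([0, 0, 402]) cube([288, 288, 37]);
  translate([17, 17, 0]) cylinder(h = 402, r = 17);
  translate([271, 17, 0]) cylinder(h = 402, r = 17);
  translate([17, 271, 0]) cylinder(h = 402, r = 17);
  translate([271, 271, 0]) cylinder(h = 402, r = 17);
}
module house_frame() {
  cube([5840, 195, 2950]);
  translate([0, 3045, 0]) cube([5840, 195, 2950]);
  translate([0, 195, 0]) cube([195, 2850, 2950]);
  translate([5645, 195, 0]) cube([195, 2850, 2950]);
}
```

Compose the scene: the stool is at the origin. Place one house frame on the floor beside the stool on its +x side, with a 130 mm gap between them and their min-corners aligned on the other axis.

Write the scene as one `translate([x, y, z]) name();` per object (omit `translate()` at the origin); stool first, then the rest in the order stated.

stool();
translate([418, 0, 0]) house_frame();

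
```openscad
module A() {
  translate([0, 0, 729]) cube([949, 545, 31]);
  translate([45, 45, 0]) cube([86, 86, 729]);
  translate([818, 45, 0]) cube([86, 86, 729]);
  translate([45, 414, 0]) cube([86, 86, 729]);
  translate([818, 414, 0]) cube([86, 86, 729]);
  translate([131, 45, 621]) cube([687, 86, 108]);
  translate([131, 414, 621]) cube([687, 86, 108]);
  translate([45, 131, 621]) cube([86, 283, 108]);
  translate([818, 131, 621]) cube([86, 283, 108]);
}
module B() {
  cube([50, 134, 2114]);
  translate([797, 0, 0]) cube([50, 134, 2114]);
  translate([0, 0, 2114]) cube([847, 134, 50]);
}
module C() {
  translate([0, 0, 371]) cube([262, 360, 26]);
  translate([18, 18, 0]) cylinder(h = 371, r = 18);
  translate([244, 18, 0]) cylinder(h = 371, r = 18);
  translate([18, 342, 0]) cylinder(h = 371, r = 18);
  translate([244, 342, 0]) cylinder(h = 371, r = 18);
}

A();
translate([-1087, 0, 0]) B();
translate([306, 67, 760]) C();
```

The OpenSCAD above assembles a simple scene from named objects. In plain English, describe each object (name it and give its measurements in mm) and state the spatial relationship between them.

A is a table with a 949×545 mm rectangular top, 31 mm thick, top surface at z = 760 mm, supported by four 86×86 mm square legs, each inset 45 mm from the nearest pair of top edges, running from the floor. Four apron rails, 86 mm thick and 108 mm tall, run between adjacent legs with their top edges flush with the underside of the top and their outer faces flush with the legs' outer faces.

B is a door frame. The clear opening is 747 mm wide and 2114 mm high. Two 50 mm wide jambs, 134 mm deep, stand either side of the opening from the floor to the top of the opening. A 50 mm thick head sits across the top of both jambs, spanning the full outside width of the frame.

C is a simple wooden stool: a rectangular seat 262 mm (x) by 360 mm (y), 26 mm thick, top face at z = 397 mm, on four round legs, each 36 mm in diameter. The legs rest on z = 0, each leg's axis is inset half a diameter from the nearest pair of seat edges (so the leg's bounding box is flush with the corner).

The door frame is on the floor beside the table on its −x side. The stool is on top of the table.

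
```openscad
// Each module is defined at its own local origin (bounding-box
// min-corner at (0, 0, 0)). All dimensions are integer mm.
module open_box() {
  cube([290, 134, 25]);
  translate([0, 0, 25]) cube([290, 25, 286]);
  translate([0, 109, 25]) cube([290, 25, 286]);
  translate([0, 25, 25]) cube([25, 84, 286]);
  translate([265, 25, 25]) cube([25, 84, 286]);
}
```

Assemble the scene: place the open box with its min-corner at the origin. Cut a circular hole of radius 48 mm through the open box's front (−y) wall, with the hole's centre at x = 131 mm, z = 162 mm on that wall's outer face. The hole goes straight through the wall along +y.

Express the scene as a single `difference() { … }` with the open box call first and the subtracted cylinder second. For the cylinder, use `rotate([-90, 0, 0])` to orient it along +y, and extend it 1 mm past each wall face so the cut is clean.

difference() {
  open_box();
  translate([131, -1, 162]) rotate([-90, 0, 0]) cylinder(h = 27, r = 48);
}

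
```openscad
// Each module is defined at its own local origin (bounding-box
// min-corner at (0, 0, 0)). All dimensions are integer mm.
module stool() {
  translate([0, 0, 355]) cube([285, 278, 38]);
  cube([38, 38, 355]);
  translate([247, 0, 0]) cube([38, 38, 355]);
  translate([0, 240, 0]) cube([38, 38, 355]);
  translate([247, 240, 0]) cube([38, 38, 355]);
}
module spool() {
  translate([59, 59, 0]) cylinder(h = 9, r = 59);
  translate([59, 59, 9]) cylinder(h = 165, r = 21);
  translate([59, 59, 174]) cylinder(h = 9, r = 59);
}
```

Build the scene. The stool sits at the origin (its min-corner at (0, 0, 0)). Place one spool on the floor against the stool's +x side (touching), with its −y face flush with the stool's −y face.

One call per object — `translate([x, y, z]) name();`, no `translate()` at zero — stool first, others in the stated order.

stool();
translate([285, 0, 0]) spool();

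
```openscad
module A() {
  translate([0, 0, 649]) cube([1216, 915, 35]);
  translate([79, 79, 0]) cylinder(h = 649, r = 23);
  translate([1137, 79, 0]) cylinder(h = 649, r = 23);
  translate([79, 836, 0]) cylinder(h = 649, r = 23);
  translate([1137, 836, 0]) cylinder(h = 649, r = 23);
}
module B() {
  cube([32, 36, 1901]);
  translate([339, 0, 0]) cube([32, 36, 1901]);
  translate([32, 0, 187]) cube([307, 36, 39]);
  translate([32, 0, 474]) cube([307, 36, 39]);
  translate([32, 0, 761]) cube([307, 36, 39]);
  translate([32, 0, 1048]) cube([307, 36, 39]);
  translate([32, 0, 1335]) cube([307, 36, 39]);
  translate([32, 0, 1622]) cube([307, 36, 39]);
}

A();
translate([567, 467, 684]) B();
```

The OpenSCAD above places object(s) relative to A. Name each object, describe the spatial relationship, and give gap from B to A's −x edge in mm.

The ladder's min-x is at 567; the table's min-x is 0; gap = 567 mm.

A is a table. B is a ladder. The ladder is on top of the table. The gap from the ladder to the table's −x edge is 567 mm.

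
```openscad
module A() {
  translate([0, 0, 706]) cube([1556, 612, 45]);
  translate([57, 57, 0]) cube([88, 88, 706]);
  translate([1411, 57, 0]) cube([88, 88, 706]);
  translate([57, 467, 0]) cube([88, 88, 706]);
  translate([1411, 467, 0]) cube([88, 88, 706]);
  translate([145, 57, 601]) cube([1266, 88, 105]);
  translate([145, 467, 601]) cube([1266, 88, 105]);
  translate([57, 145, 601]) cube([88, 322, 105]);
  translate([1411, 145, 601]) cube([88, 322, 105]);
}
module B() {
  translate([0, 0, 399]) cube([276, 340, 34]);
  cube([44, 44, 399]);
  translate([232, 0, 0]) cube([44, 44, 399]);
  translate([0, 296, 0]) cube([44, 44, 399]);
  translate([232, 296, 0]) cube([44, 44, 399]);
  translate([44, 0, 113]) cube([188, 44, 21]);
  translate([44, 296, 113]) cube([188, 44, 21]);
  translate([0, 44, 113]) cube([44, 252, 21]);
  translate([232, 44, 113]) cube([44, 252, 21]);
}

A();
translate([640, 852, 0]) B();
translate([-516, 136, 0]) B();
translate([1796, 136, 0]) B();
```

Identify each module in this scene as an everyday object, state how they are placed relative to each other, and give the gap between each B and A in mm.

Each stool's nearest face is 240 mm from the table's bounding box.

A is a table. B is a stool. Three stools sit around the table at the +y, −x, +x sides. The gap between each stool and the table is 240 mm.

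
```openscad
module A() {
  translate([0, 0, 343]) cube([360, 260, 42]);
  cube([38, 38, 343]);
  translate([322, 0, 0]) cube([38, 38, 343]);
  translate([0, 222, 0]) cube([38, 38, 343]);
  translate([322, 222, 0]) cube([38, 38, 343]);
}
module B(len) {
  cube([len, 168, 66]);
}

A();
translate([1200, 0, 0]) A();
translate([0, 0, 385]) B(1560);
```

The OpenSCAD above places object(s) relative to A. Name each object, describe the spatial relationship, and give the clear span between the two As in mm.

Second stool starts at x = 1200; first ends at x = 360; clear span = 1200 − 360 = 840 mm.

A is a stool. B is a beam. A beam spans the tops of two stools. The clear span between the two stools is 840 mm.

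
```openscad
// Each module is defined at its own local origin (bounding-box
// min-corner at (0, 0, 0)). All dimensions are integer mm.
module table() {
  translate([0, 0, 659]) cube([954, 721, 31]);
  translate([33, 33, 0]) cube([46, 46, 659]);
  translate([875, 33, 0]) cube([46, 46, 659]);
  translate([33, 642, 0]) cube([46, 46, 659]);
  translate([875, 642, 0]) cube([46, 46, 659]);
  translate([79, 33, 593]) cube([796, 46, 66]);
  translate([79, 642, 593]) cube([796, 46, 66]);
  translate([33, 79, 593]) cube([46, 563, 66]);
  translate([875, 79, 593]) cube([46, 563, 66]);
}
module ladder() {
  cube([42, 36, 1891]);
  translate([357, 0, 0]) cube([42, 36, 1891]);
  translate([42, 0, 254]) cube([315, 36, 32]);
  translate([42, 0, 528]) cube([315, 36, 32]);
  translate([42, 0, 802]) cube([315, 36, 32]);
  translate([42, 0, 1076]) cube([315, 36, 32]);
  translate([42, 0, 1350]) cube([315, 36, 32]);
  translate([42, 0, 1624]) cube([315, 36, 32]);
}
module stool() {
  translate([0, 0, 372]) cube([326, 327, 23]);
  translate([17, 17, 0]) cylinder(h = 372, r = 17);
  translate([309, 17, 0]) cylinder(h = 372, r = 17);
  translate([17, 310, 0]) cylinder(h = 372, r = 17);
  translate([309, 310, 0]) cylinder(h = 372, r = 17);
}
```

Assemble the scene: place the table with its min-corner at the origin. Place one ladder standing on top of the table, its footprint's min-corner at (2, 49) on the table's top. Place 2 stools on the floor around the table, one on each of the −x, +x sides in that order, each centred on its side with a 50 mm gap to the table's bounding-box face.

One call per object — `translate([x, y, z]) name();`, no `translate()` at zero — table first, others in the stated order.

table();
translate([2, 49, 690]) ladder();
translate([-376, 197, 0]) stool();
translate([1004, 197, 0]) stool();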